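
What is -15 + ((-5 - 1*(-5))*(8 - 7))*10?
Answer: -15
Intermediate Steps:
-15 + ((-5 - 1*(-5))*(8 - 7))*10 = -15 + ((-5 + 5)*1)*10 = -15 + (0*1)*10 = -15 + 0*10 = -15 + 0 = -15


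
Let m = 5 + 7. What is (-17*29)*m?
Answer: -5916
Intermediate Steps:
m = 12
(-17*29)*m = -17*29*12 = -493*12 = -5916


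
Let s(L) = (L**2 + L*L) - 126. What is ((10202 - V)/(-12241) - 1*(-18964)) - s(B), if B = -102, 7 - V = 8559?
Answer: -21048792/12241 ≈ -1719.5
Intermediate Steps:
V = -8552 (V = 7 - 1*8559 = 7 - 8559 = -8552)
s(L) = -126 + 2*L**2 (s(L) = (L**2 + L**2) - 126 = 2*L**2 - 126 = -126 + 2*L**2)
((10202 - V)/(-12241) - 1*(-18964)) - s(B) = ((10202 - 1*(-8552))/(-12241) - 1*(-18964)) - (-126 + 2*(-102)**2) = ((10202 + 8552)*(-1/12241) + 18964) - (-126 + 2*10404) = (18754*(-1/12241) + 18964) - (-126 + 20808) = (-18754/12241 + 18964) - 1*20682 = 232119570/12241 - 20682 = -21048792/12241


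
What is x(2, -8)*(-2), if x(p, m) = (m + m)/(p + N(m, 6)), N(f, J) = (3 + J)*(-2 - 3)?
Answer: -32/43 ≈ -0.74419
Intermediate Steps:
N(f, J) = -15 - 5*J (N(f, J) = (3 + J)*(-5) = -15 - 5*J)
x(p, m) = 2*m/(-45 + p) (x(p, m) = (m + m)/(p + (-15 - 5*6)) = (2*m)/(p + (-15 - 30)) = (2*m)/(p - 45) = (2*m)/(-45 + p) = 2*m/(-45 + p))
x(2, -8)*(-2) = (2*(-8)/(-45 + 2))*(-2) = (2*(-8)/(-43))*(-2) = (2*(-8)*(-1/43))*(-2) = (16/43)*(-2) = -32/43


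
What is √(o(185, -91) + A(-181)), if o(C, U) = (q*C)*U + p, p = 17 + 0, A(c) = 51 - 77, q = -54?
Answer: 3*√101009 ≈ 953.46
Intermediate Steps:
A(c) = -26
p = 17
o(C, U) = 17 - 54*C*U (o(C, U) = (-54*C)*U + 17 = -54*C*U + 17 = 17 - 54*C*U)
√(o(185, -91) + A(-181)) = √((17 - 54*185*(-91)) - 26) = √((17 + 909090) - 26) = √(909107 - 26) = √909081 = 3*√101009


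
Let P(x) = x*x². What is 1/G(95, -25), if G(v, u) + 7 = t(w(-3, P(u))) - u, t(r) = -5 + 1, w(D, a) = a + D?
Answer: 1/14 ≈ 0.071429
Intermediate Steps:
P(x) = x³
w(D, a) = D + a
t(r) = -4
G(v, u) = -11 - u (G(v, u) = -7 + (-4 - u) = -11 - u)
1/G(95, -25) = 1/(-11 - 1*(-25)) = 1/(-11 + 25) = 1/14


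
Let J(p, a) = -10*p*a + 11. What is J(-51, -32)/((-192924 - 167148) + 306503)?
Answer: 16309/53569 ≈ 0.30445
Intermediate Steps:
J(p, a) = 11 - 10*a*p (J(p, a) = -10*a*p + 11 = 11 - 10*a*p)
J(-51, -32)/((-192924 - 167148) + 306503) = (11 - 10*(-32)*(-51))/((-192924 - 167148) + 306503) = (11 - 16320)/(-360072 + 306503) = -16309/(-53569) = -16309*(-1/53569) = 16309/53569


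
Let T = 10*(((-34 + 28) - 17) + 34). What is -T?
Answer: -110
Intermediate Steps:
T = 110 (T = 10*((-6 - 17) + 34) = 10*(-23 + 34) = 10*11 = 110)
-T = -1*110 = -110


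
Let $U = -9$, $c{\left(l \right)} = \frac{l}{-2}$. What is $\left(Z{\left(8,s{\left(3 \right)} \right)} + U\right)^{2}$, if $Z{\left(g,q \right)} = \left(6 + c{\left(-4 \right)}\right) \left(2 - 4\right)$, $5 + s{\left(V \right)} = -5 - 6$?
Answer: $625$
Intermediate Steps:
$s{\left(V \right)} = -16$ ($s{\left(V \right)} = -5 - 11 = -16$)
$c{\left(l \right)} = - \frac{l}{2}$ ($c{\left(l \right)} = l \left(- \frac{1}{2}\right) = - \frac{l}{2}$)
$Z{\left(g,q \right)} = -16$ ($Z{\left(g,q \right)} = \left(6 - -2\right) \left(2 - 4\right) = \left(6 + 2\right) \left(-2\right) = 8 \left(-2\right) = -16$)
$\left(Z{\left(8,s{\left(3 \right)} \right)} + U\right)^{2} = \left(-16 - 9\right)^{2} = \left(-25\right)^{2} = 625$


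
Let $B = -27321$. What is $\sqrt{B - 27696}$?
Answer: $3 i \sqrt{6113} \approx 234.56 i$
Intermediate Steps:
$\sqrt{B - 27696} = \sqrt{-27321 - 27696} = \sqrt{-55017} = 3 i \sqrt{6113}$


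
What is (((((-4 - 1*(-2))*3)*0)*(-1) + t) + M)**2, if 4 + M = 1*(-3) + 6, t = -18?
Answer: 361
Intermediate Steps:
M = -1 (M = -4 + (1*(-3) + 6) = -4 + (-3 + 6) = -4 + 3 = -1)
(((((-4 - 1*(-2))*3)*0)*(-1) + t) + M)**2 = (((((-4 - 1*(-2))*3)*0)*(-1) - 18) - 1)**2 = (((((-4 + 2)*3)*0)*(-1) - 18) - 1)**2 = (((-2*3*0)*(-1) - 18) - 1)**2 = ((-6*0*(-1) - 18) - 1)**2 = ((0*(-1) - 18) - 1)**2 = ((0 - 18) - 1)**2 = (-18 - 1)**2 = (-19)**2 = 361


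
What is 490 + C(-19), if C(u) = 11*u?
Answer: 281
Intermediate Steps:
490 + C(-19) = 490 + 11*(-19) = 490 - 209 = 281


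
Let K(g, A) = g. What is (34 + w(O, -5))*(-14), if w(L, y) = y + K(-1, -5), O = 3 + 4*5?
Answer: -392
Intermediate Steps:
O = 23 (O = 3 + 20 = 23)
w(L, y) = -1 + y (w(L, y) = y - 1 = -1 + y)
(34 + w(O, -5))*(-14) = (34 + (-1 - 5))*(-14) = (34 - 6)*(-14) = 28*(-14) = -392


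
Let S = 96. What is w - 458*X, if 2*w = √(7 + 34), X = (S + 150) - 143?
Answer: -47174 + √41/2 ≈ -47171.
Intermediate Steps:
X = 103 (X = (96 + 150) - 143 = 246 - 143 = 103)
w = √41/2 (w = √(7 + 34)/2 = √41/2 ≈ 3.2016)
w - 458*X = √41/2 - 458*103 = √41/2 - 47174 = -47174 + √41/2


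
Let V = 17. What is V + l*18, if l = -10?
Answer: -163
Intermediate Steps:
V + l*18 = 17 - 10*18 = 17 - 180 = -163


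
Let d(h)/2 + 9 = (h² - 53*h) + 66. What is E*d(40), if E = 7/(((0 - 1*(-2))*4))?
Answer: -3241/4 ≈ -810.25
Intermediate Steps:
d(h) = 114 - 106*h + 2*h² (d(h) = -18 + 2*((h² - 53*h) + 66) = -18 + 2*(66 + h² - 53*h) = -18 + (132 - 106*h + 2*h²) = 114 - 106*h + 2*h²)
E = 7/8 (E = 7/(((0 + 2)*4)) = 7/((2*4)) = 7/8 ≈ 0.87500)
E*d(40) = 7*(114 - 106*40 + 2*40²)/8 = 7*(114 - 4240 + 2*1600)/8 = 7*(114 - 4240 + 3200)/8 = (7/8)*(-926) = -3241/4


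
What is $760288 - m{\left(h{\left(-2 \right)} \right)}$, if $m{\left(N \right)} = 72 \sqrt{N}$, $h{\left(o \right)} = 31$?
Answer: $760288 - 72 \sqrt{31} \approx 7.5989 \cdot 10^{5}$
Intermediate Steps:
$760288 - m{\left(h{\left(-2 \right)} \right)} = 760288 - 72 \sqrt{31}$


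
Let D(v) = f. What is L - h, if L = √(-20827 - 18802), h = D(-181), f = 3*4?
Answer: -12 + I*√39629 ≈ -12.0 + 199.07*I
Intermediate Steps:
f = 12
D(v) = 12
h = 12
L = I*√39629 (L = √(-39629) = I*√39629 ≈ 199.07*I)
L - h = I*√39629 - 1*12 = I*√39629 - 12 = -12 + I*√39629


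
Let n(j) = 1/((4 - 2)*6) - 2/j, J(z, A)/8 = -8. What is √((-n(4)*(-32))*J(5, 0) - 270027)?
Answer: I*√2422563/3 ≈ 518.82*I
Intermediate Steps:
J(z, A) = -64 (J(z, A) = 8*(-8) = -64)
n(j) = 1/12 - 2/j (n(j) = (⅙)/2 - 2/j = (½)*(⅙) - 2/j = 1/12 - 2/j)
√((-n(4)*(-32))*J(5, 0) - 270027) = √((-(-24 + 4)/(12*4)*(-32))*(-64) - 270027) = √((-(-20)/(12*4)*(-32))*(-64) - 270027) = √((-1*(-5/12)*(-32))*(-64) - 270027) = √(((5/12)*(-32))*(-64) - 270027) = √(-40/3*(-64) - 270027) = √(2560/3 - 270027) = √(-807521/3) = I*√2422563/3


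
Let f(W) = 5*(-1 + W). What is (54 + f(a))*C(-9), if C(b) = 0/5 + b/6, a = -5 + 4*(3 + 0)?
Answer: -126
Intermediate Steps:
a = 7 (a = -5 + 4*3 = -5 + 12 = 7)
f(W) = -5 + 5*W
C(b) = b/6 (C(b) = 0*(⅕) + b*(⅙) = 0 + b/6 = b/6)
(54 + f(a))*C(-9) = (54 + (-5 + 5*7))*((⅙)*(-9)) = (54 + (-5 + 35))*(-3/2) = (54 + 30)*(-3/2) = 84*(-3/2) = -126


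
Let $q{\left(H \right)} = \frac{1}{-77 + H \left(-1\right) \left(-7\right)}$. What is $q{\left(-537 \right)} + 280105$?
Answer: $\frac{1074482779}{3836} \approx 2.8011 \cdot 10^{5}$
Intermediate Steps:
$q{\left(H \right)} = \frac{1}{-77 + 7 H}$ ($q{\left(H \right)} = \frac{1}{-77 + - H \left(-7\right)} = \frac{1}{-77 + 7 H}$)
$q{\left(-537 \right)} + 280105 = \frac{1}{7 \left(-11 - 537\right)} + 280105 = \frac{1}{7 \left(-548\right)} + 280105 = \frac{1}{7} \left(- \frac{1}{548}\right) + 280105 = - \frac{1}{3836} + 280105 = \frac{1074482779}{3836}$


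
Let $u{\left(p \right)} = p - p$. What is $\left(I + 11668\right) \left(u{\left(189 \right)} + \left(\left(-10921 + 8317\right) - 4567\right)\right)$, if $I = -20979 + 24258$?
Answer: $-107184937$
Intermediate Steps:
$I = 3279$
$u{\left(p \right)} = 0$
$\left(I + 11668\right) \left(u{\left(189 \right)} + \left(\left(-10921 + 8317\right) - 4567\right)\right) = \left(3279 + 11668\right) \left(0 + \left(\left(-10921 + 8317\right) - 4567\right)\right) = 14947 \left(0 - 7171\right) = 14947 \left(-7171\right) = -107184937$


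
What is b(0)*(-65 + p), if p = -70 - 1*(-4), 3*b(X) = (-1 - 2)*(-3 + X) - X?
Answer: -393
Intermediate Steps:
b(X) = 3 - 4*X/3 (b(X) = ((-1 - 2)*(-3 + X) - X)/3 = (-3*(-3 + X) - X)/3 = ((9 - 3*X) - X)/3 = (9 - 4*X)/3 = 3 - 4*X/3)
p = -66 (p = -70 + 4 = -66)
b(0)*(-65 + p) = (3 - 4/3*0)*(-65 - 66) = (3 + 0)*(-131) = 3*(-131) = -393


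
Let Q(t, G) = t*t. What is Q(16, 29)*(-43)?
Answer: -11008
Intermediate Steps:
Q(t, G) = t²
Q(16, 29)*(-43) = 16²*(-43) = 256*(-43) = -11008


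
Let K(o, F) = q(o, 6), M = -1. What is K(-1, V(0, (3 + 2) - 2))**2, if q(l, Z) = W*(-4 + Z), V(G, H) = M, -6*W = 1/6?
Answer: 1/324 ≈ 0.0030864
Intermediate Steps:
W = -1/36 (W = -1/(6*6) = -1/6*1/6 = -1/36 ≈ -0.027778)
V(G, H) = -1
q(l, Z) = 1/9 - Z/36 (q(l, Z) = -(-4 + Z)/36 = 1/9 - Z/36)
K(o, F) = -1/18 (K(o, F) = 1/9 - 1/36*6 = 1/9 - 1/6 = -1/18)
K(-1, V(0, (3 + 2) - 2))**2 = (-1/18)**2 = 1/324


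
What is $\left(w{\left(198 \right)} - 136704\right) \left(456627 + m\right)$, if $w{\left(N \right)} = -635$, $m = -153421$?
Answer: $-41642008834$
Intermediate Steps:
$\left(w{\left(198 \right)} - 136704\right) \left(456627 + m\right) = \left(-635 - 136704\right) \left(456627 - 153421\right) = \left(-137339\right) 303206 = -41642008834$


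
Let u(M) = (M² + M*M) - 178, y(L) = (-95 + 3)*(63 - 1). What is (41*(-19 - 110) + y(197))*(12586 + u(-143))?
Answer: -585992858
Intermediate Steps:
y(L) = -5704 (y(L) = -92*62 = -5704)
u(M) = -178 + 2*M² (u(M) = (M² + M²) - 178 = 2*M² - 178 = -178 + 2*M²)
(41*(-19 - 110) + y(197))*(12586 + u(-143)) = (41*(-19 - 110) - 5704)*(12586 + (-178 + 2*(-143)²)) = (41*(-129) - 5704)*(12586 + (-178 + 2*20449)) = (-5289 - 5704)*(12586 + (-178 + 40898)) = -10993*(12586 + 40720) = -10993*53306 = -585992858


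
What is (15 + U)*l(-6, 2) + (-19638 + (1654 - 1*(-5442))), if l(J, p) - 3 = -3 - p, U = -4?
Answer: -12564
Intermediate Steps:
l(J, p) = -p (l(J, p) = 3 + (-3 - p) = -p)
(15 + U)*l(-6, 2) + (-19638 + (1654 - 1*(-5442))) = (15 - 4)*(-1*2) + (-19638 + (1654 - 1*(-5442))) = 11*(-2) + (-19638 + (1654 + 5442)) = -22 + (-19638 + 7096) = -22 - 12542 = -12564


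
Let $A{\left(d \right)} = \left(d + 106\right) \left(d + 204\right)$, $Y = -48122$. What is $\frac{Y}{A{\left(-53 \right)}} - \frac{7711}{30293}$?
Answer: $- \frac{1519470879}{242434879} \approx -6.2675$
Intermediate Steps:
$A{\left(d \right)} = \left(106 + d\right) \left(204 + d\right)$
$\frac{Y}{A{\left(-53 \right)}} - \frac{7711}{30293} = - \frac{48122}{21624 + \left(-53\right)^{2} + 310 \left(-53\right)} - \frac{7711}{30293} = - \frac{48122}{21624 + 2809 - 16430} - \frac{7711}{30293} = - \frac{48122}{8003} - \frac{7711}{30293} = - \frac{1519470879}{242434879}$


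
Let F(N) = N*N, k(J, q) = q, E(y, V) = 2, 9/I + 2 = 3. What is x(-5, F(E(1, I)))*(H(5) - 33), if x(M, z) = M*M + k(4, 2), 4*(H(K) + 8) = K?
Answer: -4293/4 ≈ -1073.3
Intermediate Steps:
I = 9 (I = 9/(-2 + 3) = 9/1 = 9*1 = 9)
H(K) = -8 + K/4
F(N) = N²
x(M, z) = 2 + M² (x(M, z) = M*M + 2 = M² + 2 = 2 + M²)
x(-5, F(E(1, I)))*(H(5) - 33) = (2 + (-5)²)*((-8 + (¼)*5) - 33) = (2 + 25)*((-8 + 5/4) - 33) = 27*(-27/4 - 33) = 27*(-159/4) = -4293/4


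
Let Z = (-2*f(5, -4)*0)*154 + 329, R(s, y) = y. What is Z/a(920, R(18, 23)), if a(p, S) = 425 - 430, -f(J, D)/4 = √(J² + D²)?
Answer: -329/5 ≈ -65.800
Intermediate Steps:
f(J, D) = -4*√(D² + J²) (f(J, D) = -4*√(J² + D²) = -4*√(D² + J²))
a(p, S) = -5
Z = 329 (Z = (-(-8)*√((-4)² + 5²)*0)*154 + 329 = (-(-8)*√(16 + 25)*0)*154 + 329 = (-(-8)*√41*0)*154 + 329 = ((8*√41)*0)*154 + 329 = 0*154 + 329 = 0 + 329 = 329)
Z/a(920, R(18, 23)) = 329/(-5) = 329*(-⅕) = -329/5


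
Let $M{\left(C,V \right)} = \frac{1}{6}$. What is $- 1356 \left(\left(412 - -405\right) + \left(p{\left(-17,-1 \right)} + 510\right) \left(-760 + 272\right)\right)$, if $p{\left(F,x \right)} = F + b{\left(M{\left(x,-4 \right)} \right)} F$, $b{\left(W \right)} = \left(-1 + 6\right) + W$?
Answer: $267002276$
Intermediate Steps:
$M{\left(C,V \right)} = \frac{1}{6}$
$b{\left(W \right)} = 5 + W$
$p{\left(F,x \right)} = \frac{37 F}{6}$ ($p{\left(F,x \right)} = F + \left(5 + \frac{1}{6}\right) F = F + \frac{31 F}{6} = \frac{37 F}{6}$)
$- 1356 \left(\left(412 - -405\right) + \left(p{\left(-17,-1 \right)} + 510\right) \left(-760 + 272\right)\right) = - 1356 \left(\left(412 - -405\right) + \left(\frac{37}{6} \left(-17\right) + 510\right) \left(-760 + 272\right)\right) = - 1356 \left(\left(412 + 405\right) + \left(- \frac{629}{6} + 510\right) \left(-488\right)\right) = - 1356 \left(817 + \frac{2431}{6} \left(-488\right)\right) = - 1356 \left(817 - \frac{593164}{3}\right) = \left(-1356\right) \left(- \frac{590713}{3}\right) = 267002276$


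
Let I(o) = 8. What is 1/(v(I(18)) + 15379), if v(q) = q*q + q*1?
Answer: 1/15451 ≈ 6.4721e-5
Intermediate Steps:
v(q) = q + q**2 (v(q) = q**2 + q = q + q**2)
1/(v(I(18)) + 15379) = 1/(8*(1 + 8) + 15379) = 1/(8*9 + 15379) = 1/(72 + 15379) = 1/15451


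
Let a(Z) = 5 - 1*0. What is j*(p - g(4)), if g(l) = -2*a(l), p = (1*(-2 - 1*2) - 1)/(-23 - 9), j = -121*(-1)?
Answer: 39325/32 ≈ 1228.9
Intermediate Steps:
a(Z) = 5 (a(Z) = 5 + 0 = 5)
j = 121
p = 5/32 (p = (1*(-2 - 2) - 1)/(-32) = (1*(-4) - 1)*(-1/32) = (-4 - 1)*(-1/32) = -5*(-1/32) = 5/32 ≈ 0.15625)
g(l) = -10 (g(l) = -2*5 = -10)
j*(p - g(4)) = 121*(5/32 - 1*(-10)) = 121*(5/32 + 10) = 121*(325/32) = 39325/32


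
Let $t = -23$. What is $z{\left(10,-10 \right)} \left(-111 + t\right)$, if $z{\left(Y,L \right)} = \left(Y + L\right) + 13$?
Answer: $-1742$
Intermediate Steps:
$z{\left(Y,L \right)} = 13 + L + Y$ ($z{\left(Y,L \right)} = \left(L + Y\right) + 13 = 13 + L + Y$)
$z{\left(10,-10 \right)} \left(-111 + t\right) = \left(13 - 10 + 10\right) \left(-111 - 23\right) = 13 \left(-134\right) = -1742$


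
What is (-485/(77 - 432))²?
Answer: 9409/5041 ≈ 1.8665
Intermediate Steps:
(-485/(77 - 432))² = (-485/(-355))² = (-485*(-1/355))² = (97/71)² = 9409/5041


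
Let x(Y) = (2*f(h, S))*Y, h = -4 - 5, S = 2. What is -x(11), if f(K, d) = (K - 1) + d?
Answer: 176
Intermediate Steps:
h = -9
f(K, d) = -1 + K + d (f(K, d) = (-1 + K) + d = -1 + K + d)
x(Y) = -16*Y (x(Y) = (2*(-1 - 9 + 2))*Y = (2*(-8))*Y = -16*Y)
-x(11) = -(-16)*11 = -1*(-176) = 176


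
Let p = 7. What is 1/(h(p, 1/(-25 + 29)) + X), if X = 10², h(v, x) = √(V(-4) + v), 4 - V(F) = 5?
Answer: 50/4997 - √6/9994 ≈ 0.0097609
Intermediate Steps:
V(F) = -1 (V(F) = 4 - 1*5 = 4 - 5 = -1)
h(v, x) = √(-1 + v)
X = 100
1/(h(p, 1/(-25 + 29)) + X) = 1/(√(-1 + 7) + 100) = 1/(√6 + 100) = 1/(100 + √6)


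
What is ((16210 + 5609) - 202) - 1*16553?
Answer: 5064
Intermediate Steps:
((16210 + 5609) - 202) - 1*16553 = (21819 - 202) - 16553 = 21617 - 16553 = 5064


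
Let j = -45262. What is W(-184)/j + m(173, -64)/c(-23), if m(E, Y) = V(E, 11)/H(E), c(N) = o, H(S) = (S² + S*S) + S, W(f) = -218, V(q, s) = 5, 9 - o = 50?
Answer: 268165384/55701024001 ≈ 0.0048144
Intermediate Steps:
o = -41 (o = 9 - 1*50 = 9 - 50 = -41)
H(S) = S + 2*S² (H(S) = (S² + S²) + S = 2*S² + S = S + 2*S²)
c(N) = -41
m(E, Y) = 5/(E*(1 + 2*E)) (m(E, Y) = 5/((E*(1 + 2*E))) = 5*(1/(E*(1 + 2*E))) = 5/(E*(1 + 2*E)))
W(-184)/j + m(173, -64)/c(-23) = -218/(-45262) + (5/(173*(1 + 2*173)))/(-41) = -218*(-1/45262) + (5*(1/173)/(1 + 346))*(-1/41) = 109/22631 + (5*(1/173)/347)*(-1/41) = 109/22631 + (5*(1/173)*(1/347))*(-1/41) = 109/22631 + (5/60031)*(-1/41) = 109/22631 - 5/2461271 = 268165384/55701024001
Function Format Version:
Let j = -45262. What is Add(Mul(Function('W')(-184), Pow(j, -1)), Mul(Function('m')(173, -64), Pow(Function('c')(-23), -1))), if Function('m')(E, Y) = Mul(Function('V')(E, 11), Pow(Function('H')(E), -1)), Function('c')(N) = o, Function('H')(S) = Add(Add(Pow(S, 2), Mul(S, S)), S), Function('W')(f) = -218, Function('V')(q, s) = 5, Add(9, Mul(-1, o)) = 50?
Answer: Rational(268165384, 55701024001) ≈ 0.0048144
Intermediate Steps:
o = -41 (o = Add(9, Mul(-1, 50)) = Add(9, -50) = -41)
Function('H')(S) = Add(S, Mul(2, Pow(S, 2))) (Function('H')(S) = Add(Add(Pow(S, 2), Pow(S, 2)), S) = Add(Mul(2, Pow(S, 2)), S) = Add(S, Mul(2, Pow(S, 2))))
Function('c')(N) = -41
Function('m')(E, Y) = Mul(5, Pow(E, -1), Pow(Add(1, Mul(2, E)), -1)) (Function('m')(E, Y) = Mul(5, Pow(Mul(E, Add(1, Mul(2, E))), -1)) = Mul(5, Mul(Pow(E, -1), Pow(Add(1, Mul(2, E)), -1))) = Mul(5, Pow(E, -1), Pow(Add(1, Mul(2, E)), -1)))
Add(Mul(Function('W')(-184), Pow(j, -1)), Mul(Function('m')(173, -64), Pow(Function('c')(-23), -1))) = Add(Mul(-218, Pow(-45262, -1)), Mul(Mul(5, Pow(173, -1), Pow(Add(1, Mul(2, 173)), -1)), Pow(-41, -1))) = Add(Mul(-218, Rational(-1, 45262)), Mul(Mul(5, Rational(1, 173), Pow(Add(1, 346), -1)), Rational(-1, 41))) = Add(Rational(109, 22631), Mul(Mul(5, Rational(1, 173), Pow(347, -1)), Rational(-1, 41))) = Add(Rational(109, 22631), Mul(Mul(5, Rational(1, 173), Rational(1, 347)), Rational(-1, 41))) = Add(Rational(109, 22631), Mul(Rational(5, 60031), Rational(-1, 41))) = Add(Rational(109, 22631), Rational(-5, 2461271)) = Rational(268165384, 55701024001)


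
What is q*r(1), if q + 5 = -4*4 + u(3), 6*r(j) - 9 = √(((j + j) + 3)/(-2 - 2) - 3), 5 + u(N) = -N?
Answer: -87/2 - 29*I*√17/12 ≈ -43.5 - 9.9642*I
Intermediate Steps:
u(N) = -5 - N
r(j) = 3/2 + √(-15/4 - j/2)/6 (r(j) = 3/2 + √(((j + j) + 3)/(-2 - 2) - 3)/6 = 3/2 + √((2*j + 3)/(-4) - 3)/6 = 3/2 + √((3 + 2*j)*(-¼) - 3)/6 = 3/2 + √((-¾ - j/2) - 3)/6 = 3/2 + √(-15/4 - j/2)/6)
q = -29 (q = -5 + (-4*4 + (-5 - 1*3)) = -5 + (-16 + (-5 - 3)) = -5 + (-16 - 8) = -5 - 24 = -29)
q*r(1) = -29*(3/2 + √(-15 - 2*1)/12) = -29*(3/2 + √(-15 - 2)/12) = -29*(3/2 + √(-17)/12) = -29*(3/2 + (I*√17)/12) = -29*(3/2 + I*√17/12) = -87/2 - 29*I*√17/12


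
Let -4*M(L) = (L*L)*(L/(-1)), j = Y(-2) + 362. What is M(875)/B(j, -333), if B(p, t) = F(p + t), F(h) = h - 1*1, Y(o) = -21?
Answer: 95703125/4 ≈ 2.3926e+7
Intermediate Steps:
j = 341 (j = -21 + 362 = 341)
F(h) = -1 + h (F(h) = h - 1 = -1 + h)
B(p, t) = -1 + p + t (B(p, t) = -1 + (p + t) = -1 + p + t)
M(L) = L³/4 (M(L) = -L*L*L/(-1)/4 = -L²*L*(-1)/4 = -L²*(-L)/4 = -(-1)*L³/4 = L³/4)
M(875)/B(j, -333) = ((¼)*875³)/(-1 + 341 - 333) = ((¼)*669921875)/7 = (669921875/4)*(⅐) = 95703125/4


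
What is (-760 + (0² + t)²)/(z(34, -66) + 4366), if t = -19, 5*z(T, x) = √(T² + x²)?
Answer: -7258475/79423898 + 665*√1378/79423898 ≈ -0.091078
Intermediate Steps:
z(T, x) = √(T² + x²)/5
(-760 + (0² + t)²)/(z(34, -66) + 4366) = (-760 + (0² - 19)²)/(√(34² + (-66)²)/5 + 4366) = (-760 + (0 - 19)²)/(√(1156 + 4356)/5 + 4366) = (-760 + (-19)²)/(√5512/5 + 4366) = (-760 + 361)/((2*√1378)/5 + 4366) = -399/(2*√1378/5 + 4366) = -399/(4366 + 2*√1378/5)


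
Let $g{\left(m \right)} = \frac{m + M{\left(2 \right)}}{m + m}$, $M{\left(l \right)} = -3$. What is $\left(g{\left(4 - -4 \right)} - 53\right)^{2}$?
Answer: $\frac{710649}{256} \approx 2776.0$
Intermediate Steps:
$g{\left(m \right)} = \frac{-3 + m}{2 m}$ ($g{\left(m \right)} = \frac{m - 3}{m + m} = \frac{-3 + m}{2 m}$)
$\left(g{\left(4 - -4 \right)} - 53\right)^{2} = \left(\frac{-3 + \left(4 - -4\right)}{2 \left(4 - -4\right)} - 53\right)^{2} = \left(\frac{-3 + \left(4 + 4\right)}{2 \left(4 + 4\right)} - 53\right)^{2} = \left(\frac{-3 + 8}{2 \cdot 8} - 53\right)^{2} = \left(\frac{1}{2} \cdot \frac{1}{8} \cdot 5 - 53\right)^{2} = \left(\frac{5}{16} - 53\right)^{2} = \left(- \frac{843}{16}\right)^{2} = \frac{710649}{256}$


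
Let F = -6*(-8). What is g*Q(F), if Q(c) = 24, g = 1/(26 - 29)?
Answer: -8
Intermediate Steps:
g = -⅓ (g = 1/(-3) = -⅓ ≈ -0.33333)
F = 48
g*Q(F) = -⅓*24 = -8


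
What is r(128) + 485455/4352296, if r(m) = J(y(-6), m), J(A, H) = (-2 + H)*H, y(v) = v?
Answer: 70194315343/4352296 ≈ 16128.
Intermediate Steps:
J(A, H) = H*(-2 + H)
r(m) = m*(-2 + m)
r(128) + 485455/4352296 = 128*(-2 + 128) + 485455/4352296 = 128*126 + 485455*(1/4352296) = 16128 + 485455/4352296 = 70194315343/4352296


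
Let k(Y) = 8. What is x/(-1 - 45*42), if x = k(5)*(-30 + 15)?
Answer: 120/1891 ≈ 0.063458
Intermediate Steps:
x = -120 (x = 8*(-30 + 15) = 8*(-15) = -120)
x/(-1 - 45*42) = -120/(-1 - 45*42) = -120/(-1 - 1890) = -120/(-1891) = -120*(-1/1891) = 120/1891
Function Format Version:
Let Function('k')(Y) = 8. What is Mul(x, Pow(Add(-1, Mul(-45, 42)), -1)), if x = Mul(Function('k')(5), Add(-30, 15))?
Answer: Rational(120, 1891) ≈ 0.063458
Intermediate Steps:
x = -120 (x = Mul(8, Add(-30, 15)) = Mul(8, -15) = -120)
Mul(x, Pow(Add(-1, Mul(-45, 42)), -1)) = Mul(-120, Pow(Add(-1, Mul(-45, 42)), -1)) = Mul(-120, Pow(Add(-1, -1890), -1)) = Mul(-120, Pow(-1891, -1)) = Mul(-120, Rational(-1, 1891)) = Rational(120, 1891)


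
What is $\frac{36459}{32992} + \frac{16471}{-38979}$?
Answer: $\frac{877724129}{1285995168} \approx 0.68253$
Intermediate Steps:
$\frac{36459}{32992} + \frac{16471}{-38979} = 36459 \cdot \frac{1}{32992} + 16471 \left(- \frac{1}{38979}\right) = \frac{36459}{32992} - \frac{16471}{38979} = \frac{877724129}{1285995168}$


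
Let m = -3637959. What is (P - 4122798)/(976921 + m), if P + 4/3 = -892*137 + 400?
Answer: 6366905/3991557 ≈ 1.5951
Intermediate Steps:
P = -365416/3 (P = -4/3 + (-892*137 + 400) = -4/3 + (-122204 + 400) = -4/3 - 121804 = -365416/3 ≈ -1.2181e+5)
(P - 4122798)/(976921 + m) = (-365416/3 - 4122798)/(976921 - 3637959) = -12733810/3/(-2661038) = -12733810/3*(-1/2661038) = 6366905/3991557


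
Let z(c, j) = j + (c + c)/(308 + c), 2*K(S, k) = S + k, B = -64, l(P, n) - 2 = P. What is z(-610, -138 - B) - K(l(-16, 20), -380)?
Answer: 19183/151 ≈ 127.04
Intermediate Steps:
l(P, n) = 2 + P
K(S, k) = S/2 + k/2 (K(S, k) = (S + k)/2 = S/2 + k/2)
z(c, j) = j + 2*c/(308 + c) (z(c, j) = j + (2*c)/(308 + c) = j + 2*c/(308 + c))
z(-610, -138 - B) - K(l(-16, 20), -380) = (2*(-610) + 308*(-138 - 1*(-64)) - 610*(-138 - 1*(-64)))/(308 - 610) - ((2 - 16)/2 + (½)*(-380)) = (-1220 + 308*(-138 + 64) - 610*(-138 + 64))/(-302) - ((½)*(-14) - 190) = -(-1220 + 308*(-74) - 610*(-74))/302 - (-7 - 190) = -(-1220 - 22792 + 45140)/302 - 1*(-197) = -1/302*21128 + 197 = -10564/151 + 197 = 19183/151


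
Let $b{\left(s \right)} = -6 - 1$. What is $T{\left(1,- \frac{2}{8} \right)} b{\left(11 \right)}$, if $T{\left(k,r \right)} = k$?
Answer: $-7$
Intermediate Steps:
$b{\left(s \right)} = -7$ ($b{\left(s \right)} = -6 - 1 = -7$)
$T{\left(1,- \frac{2}{8} \right)} b{\left(11 \right)} = 1 \left(-7\right) = -7$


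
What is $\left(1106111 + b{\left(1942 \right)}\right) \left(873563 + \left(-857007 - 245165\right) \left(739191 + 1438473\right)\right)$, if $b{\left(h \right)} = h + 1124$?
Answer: $-2662201616839343165$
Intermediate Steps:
$b{\left(h \right)} = 1124 + h$
$\left(1106111 + b{\left(1942 \right)}\right) \left(873563 + \left(-857007 - 245165\right) \left(739191 + 1438473\right)\right) = \left(1106111 + \left(1124 + 1942\right)\right) \left(873563 + \left(-857007 - 245165\right) \left(739191 + 1438473\right)\right) = \left(1106111 + 3066\right) \left(873563 - 2400160286208\right) = 1109177 \left(873563 - 2400160286208\right) = 1109177 \left(-2400159412645\right) = -2662201616839343165$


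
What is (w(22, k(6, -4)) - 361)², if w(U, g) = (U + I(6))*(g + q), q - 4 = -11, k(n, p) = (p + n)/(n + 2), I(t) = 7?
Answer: 4959529/16 ≈ 3.0997e+5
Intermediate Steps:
k(n, p) = (n + p)/(2 + n)
q = -7 (q = 4 - 11 = -7)
w(U, g) = (-7 + g)*(7 + U) (w(U, g) = (U + 7)*(g - 7) = (7 + U)*(-7 + g) = (-7 + g)*(7 + U))
(w(22, k(6, -4)) - 361)² = ((-49 - 7*22 + 7*((6 - 4)/(2 + 6)) + 22*((6 - 4)/(2 + 6))) - 361)² = ((-49 - 154 + 7*(2/8) + 22*(2/8)) - 361)² = ((-49 - 154 + 7*((⅛)*2) + 22*((⅛)*2)) - 361)² = ((-49 - 154 + 7*(¼) + 22*(¼)) - 361)² = ((-49 - 154 + 7/4 + 11/2) - 361)² = (-783/4 - 361)² = (-2227/4)² = 4959529/16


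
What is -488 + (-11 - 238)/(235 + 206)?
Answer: -71819/147 ≈ -488.56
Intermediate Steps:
-488 + (-11 - 238)/(235 + 206) = -488 - 249/441 = -488 - 249*1/441 = -488 - 83/147 = -71819/147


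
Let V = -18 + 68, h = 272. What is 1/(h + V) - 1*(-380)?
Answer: 122361/322 ≈ 380.00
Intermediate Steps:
V = 50
1/(h + V) - 1*(-380) = 1/(272 + 50) - 1*(-380) = 1/322 + 380 = 122361/322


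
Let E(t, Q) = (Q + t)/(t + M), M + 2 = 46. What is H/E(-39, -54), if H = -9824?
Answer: 49120/93 ≈ 528.17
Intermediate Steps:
M = 44 (M = -2 + 46 = 44)
E(t, Q) = (Q + t)/(44 + t) (E(t, Q) = (Q + t)/(t + 44) = (Q + t)/(44 + t))
H/E(-39, -54) = -9824*(44 - 39)/(-54 - 39) = -9824/(-93/5) = -9824*(-5/93) = 49120/93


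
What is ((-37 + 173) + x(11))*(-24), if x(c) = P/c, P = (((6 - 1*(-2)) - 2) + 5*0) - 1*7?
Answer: -35880/11 ≈ -3261.8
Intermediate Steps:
P = -1 (P = (((6 + 2) - 2) + 0) - 7 = ((8 - 2) + 0) - 7 = (6 + 0) - 7 = 6 - 7 = -1)
x(c) = -1/c
((-37 + 173) + x(11))*(-24) = ((-37 + 173) - 1/11)*(-24) = (136 - 1*1/11)*(-24) = (136 - 1/11)*(-24) = (1495/11)*(-24) = -35880/11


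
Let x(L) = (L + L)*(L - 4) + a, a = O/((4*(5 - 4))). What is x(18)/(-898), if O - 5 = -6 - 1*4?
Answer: -2011/3592 ≈ -0.55986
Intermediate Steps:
O = -5 (O = 5 + (-6 - 1*4) = 5 + (-6 - 4) = 5 - 10 = -5)
a = -5/4 (a = -5*1/(4*(5 - 4)) = -5/(4*1) = -5/4 ≈ -1.2500)
x(L) = -5/4 + 2*L*(-4 + L) (x(L) = (L + L)*(L - 4) - 5/4 = (2*L)*(-4 + L) - 5/4 = 2*L*(-4 + L) - 5/4 = -5/4 + 2*L*(-4 + L))
x(18)/(-898) = (-5/4 - 8*18 + 2*18**2)/(-898) = (-5/4 - 144 + 2*324)*(-1/898) = (-5/4 - 144 + 648)*(-1/898) = (2011/4)*(-1/898) = -2011/3592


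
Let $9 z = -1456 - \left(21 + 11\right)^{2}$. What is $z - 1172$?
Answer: $- \frac{13028}{9} \approx -1447.6$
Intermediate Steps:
$z = - \frac{2480}{9}$ ($z = \frac{-1456 - \left(21 + 11\right)^{2}}{9} = \frac{-1456 - 32^{2}}{9} = \frac{-1456 - 1024}{9} = \frac{1}{9} \left(-2480\right) = - \frac{2480}{9} \approx -275.56$)
$z - 1172 = - \frac{2480}{9} - 1172 = - \frac{13028}{9}$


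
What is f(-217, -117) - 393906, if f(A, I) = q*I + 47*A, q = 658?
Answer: -481091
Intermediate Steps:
f(A, I) = 47*A + 658*I (f(A, I) = 658*I + 47*A = 47*A + 658*I)
f(-217, -117) - 393906 = (47*(-217) + 658*(-117)) - 393906 = (-10199 - 76986) - 393906 = -87185 - 393906 = -481091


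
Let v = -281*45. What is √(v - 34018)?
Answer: I*√46663 ≈ 216.02*I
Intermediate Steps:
v = -12645
√(v - 34018) = √(-12645 - 34018) = √(-46663) = I*√46663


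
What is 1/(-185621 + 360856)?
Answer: 1/175235 ≈ 5.7066e-6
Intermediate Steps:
1/(-185621 + 360856) = 1/175235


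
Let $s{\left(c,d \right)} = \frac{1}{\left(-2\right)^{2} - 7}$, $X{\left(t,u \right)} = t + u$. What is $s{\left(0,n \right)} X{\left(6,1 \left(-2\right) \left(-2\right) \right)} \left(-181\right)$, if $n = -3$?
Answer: $\frac{1810}{3} \approx 603.33$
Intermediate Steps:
$s{\left(c,d \right)} = - \frac{1}{3}$ ($s{\left(c,d \right)} = \frac{1}{4 - 7} = \frac{1}{-3} = - \frac{1}{3}$)
$s{\left(0,n \right)} X{\left(6,1 \left(-2\right) \left(-2\right) \right)} \left(-181\right) = - \frac{6 + 1 \left(-2\right) \left(-2\right)}{3} \left(-181\right) = - \frac{6 - -4}{3} \left(-181\right) = - \frac{6 + 4}{3} \left(-181\right) = \left(- \frac{1}{3}\right) 10 \left(-181\right) = \left(- \frac{10}{3}\right) \left(-181\right) = \frac{1810}{3}$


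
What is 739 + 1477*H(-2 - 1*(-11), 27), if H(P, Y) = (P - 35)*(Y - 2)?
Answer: -959311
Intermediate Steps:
H(P, Y) = (-35 + P)*(-2 + Y)
739 + 1477*H(-2 - 1*(-11), 27) = 739 + 1477*(70 - 35*27 - 2*(-2 - 1*(-11)) + (-2 - 1*(-11))*27) = 739 + 1477*(70 - 945 - 2*(-2 + 11) + (-2 + 11)*27) = 739 + 1477*(70 - 945 - 2*9 + 9*27) = 739 + 1477*(70 - 945 - 18 + 243) = 739 + 1477*(-650) = 739 - 960050 = -959311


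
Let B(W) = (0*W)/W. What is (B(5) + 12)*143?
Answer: 1716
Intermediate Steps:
B(W) = 0 (B(W) = 0/W = 0)
(B(5) + 12)*143 = (0 + 12)*143 = 12*143 = 1716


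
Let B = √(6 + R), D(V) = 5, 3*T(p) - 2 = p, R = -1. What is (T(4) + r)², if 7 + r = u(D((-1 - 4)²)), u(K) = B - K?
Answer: (10 - √5)² ≈ 60.279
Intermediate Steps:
T(p) = ⅔ + p/3
B = √5 (B = √(6 - 1) = √5 ≈ 2.2361)
u(K) = √5 - K
r = -12 + √5 (r = -7 + (√5 - 1*5) = -7 + (√5 - 5) = -7 + (-5 + √5) = -12 + √5 ≈ -9.7639)
(T(4) + r)² = ((⅔ + (⅓)*4) + (-12 + √5))² = ((⅔ + 4/3) + (-12 + √5))² = (2 + (-12 + √5))² = (-10 + √5)²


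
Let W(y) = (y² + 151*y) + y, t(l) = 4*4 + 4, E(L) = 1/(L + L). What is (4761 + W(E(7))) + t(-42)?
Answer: 939205/196 ≈ 4791.9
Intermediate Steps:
E(L) = 1/(2*L)
t(l) = 20 (t(l) = 16 + 4 = 20)
W(y) = y² + 152*y
(4761 + W(E(7))) + t(-42) = (4761 + ((½)/7)*(152 + (½)/7)) + 20 = (4761 + ((½)*(⅐))*(152 + (½)*(⅐))) + 20 = (4761 + (152 + 1/14)/14) + 20 = (4761 + (1/14)*(2129/14)) + 20 = (4761 + 2129/196) + 20 = 935285/196 + 20 = 939205/196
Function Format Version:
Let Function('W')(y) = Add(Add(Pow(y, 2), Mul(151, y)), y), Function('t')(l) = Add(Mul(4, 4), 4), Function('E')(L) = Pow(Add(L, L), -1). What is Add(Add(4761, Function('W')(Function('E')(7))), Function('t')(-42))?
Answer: Rational(939205, 196) ≈ 4791.9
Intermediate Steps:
Function('E')(L) = Mul(Rational(1, 2), Pow(L, -1)) (Function('E')(L) = Pow(Mul(2, L), -1) = Mul(Rational(1, 2), Pow(L, -1)))
Function('t')(l) = 20 (Function('t')(l) = Add(16, 4) = 20)
Function('W')(y) = Add(Pow(y, 2), Mul(152, y))
Add(Add(4761, Function('W')(Function('E')(7))), Function('t')(-42)) = Add(Add(4761, Mul(Mul(Rational(1, 2), Pow(7, -1)), Add(152, Mul(Rational(1, 2), Pow(7, -1))))), 20) = Add(Add(4761, Mul(Mul(Rational(1, 2), Rational(1, 7)), Add(152, Mul(Rational(1, 2), Rational(1, 7))))), 20) = Add(Add(4761, Mul(Rational(1, 14), Add(152, Rational(1, 14)))), 20) = Add(Add(4761, Mul(Rational(1, 14), Rational(2129, 14))), 20) = Add(Add(4761, Rational(2129, 196)), 20) = Add(Rational(935285, 196), 20) = Rational(939205, 196)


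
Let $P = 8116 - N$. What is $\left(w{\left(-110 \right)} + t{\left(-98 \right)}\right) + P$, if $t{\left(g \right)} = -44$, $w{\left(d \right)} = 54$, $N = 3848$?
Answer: $4278$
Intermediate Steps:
$P = 4268$ ($P = 8116 - 3848 = 4268$)
$\left(w{\left(-110 \right)} + t{\left(-98 \right)}\right) + P = \left(54 - 44\right) + 4268 = 10 + 4268 = 4278$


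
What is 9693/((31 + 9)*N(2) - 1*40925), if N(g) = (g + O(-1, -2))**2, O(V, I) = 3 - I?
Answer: -9693/38965 ≈ -0.24876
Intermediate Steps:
N(g) = (5 + g)**2 (N(g) = (g + (3 - 1*(-2)))**2 = (g + (3 + 2))**2 = (g + 5)**2 = (5 + g)**2)
9693/((31 + 9)*N(2) - 1*40925) = 9693/((31 + 9)*(5 + 2)**2 - 1*40925) = 9693/(40*7**2 - 40925) = 9693/(40*49 - 40925) = 9693/(1960 - 40925) = 9693/(-38965) = 9693*(-1/38965) = -9693/38965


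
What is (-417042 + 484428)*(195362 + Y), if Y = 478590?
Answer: 45414929472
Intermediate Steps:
(-417042 + 484428)*(195362 + Y) = (-417042 + 484428)*(195362 + 478590) = 67386*673952 = 45414929472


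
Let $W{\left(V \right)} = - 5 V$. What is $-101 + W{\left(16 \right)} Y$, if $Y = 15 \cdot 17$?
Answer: $-20501$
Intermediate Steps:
$Y = 255$
$-101 + W{\left(16 \right)} Y = -101 + \left(-5\right) 16 \cdot 255 = -101 - 20400 = -20501$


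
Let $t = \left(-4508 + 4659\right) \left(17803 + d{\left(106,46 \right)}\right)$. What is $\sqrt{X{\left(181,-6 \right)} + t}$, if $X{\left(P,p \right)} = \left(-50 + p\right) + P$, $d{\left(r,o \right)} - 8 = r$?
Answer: $2 \sqrt{676398} \approx 1644.9$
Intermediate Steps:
$d{\left(r,o \right)} = 8 + r$
$t = 2705467$ ($t = \left(-4508 + 4659\right) \left(17803 + \left(8 + 106\right)\right) = 151 \left(17803 + 114\right) = 151 \cdot 17917 = 2705467$)
$X{\left(P,p \right)} = -50 + P + p$
$\sqrt{X{\left(181,-6 \right)} + t} = \sqrt{\left(-50 + 181 - 6\right) + 2705467} = \sqrt{125 + 2705467} = \sqrt{2705592} = 2 \sqrt{676398}$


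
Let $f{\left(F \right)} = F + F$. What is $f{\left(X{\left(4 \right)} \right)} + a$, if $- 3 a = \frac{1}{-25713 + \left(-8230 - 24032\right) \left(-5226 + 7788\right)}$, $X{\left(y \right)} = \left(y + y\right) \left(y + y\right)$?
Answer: $\frac{31749487489}{248042871} \approx 128.0$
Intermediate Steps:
$X{\left(y \right)} = 4 y^{2}$ ($X{\left(y \right)} = 2 y 2 y = 4 y^{2}$)
$f{\left(F \right)} = 2 F$
$a = \frac{1}{248042871}$ ($a = - \frac{1}{3 \left(-25713 + \left(-8230 - 24032\right) \left(-5226 + 7788\right)\right)} = - \frac{1}{3 \left(-25713 - 82655244\right)} = - \frac{1}{3 \left(-82680957\right)} = \left(- \frac{1}{3}\right) \left(- \frac{1}{82680957}\right) = \frac{1}{248042871} \approx 4.0316 \cdot 10^{-9}$)
$f{\left(X{\left(4 \right)} \right)} + a = 2 \cdot 4 \cdot 4^{2} + \frac{1}{248042871} = 2 \cdot 4 \cdot 16 + \frac{1}{248042871} = 2 \cdot 64 + \frac{1}{248042871} = 128 + \frac{1}{248042871} = \frac{31749487489}{248042871}$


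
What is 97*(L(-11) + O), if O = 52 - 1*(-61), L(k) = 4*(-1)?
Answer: 10573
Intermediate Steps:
L(k) = -4
O = 113 (O = 52 + 61 = 113)
97*(L(-11) + O) = 97*(-4 + 113) = 97*109 = 10573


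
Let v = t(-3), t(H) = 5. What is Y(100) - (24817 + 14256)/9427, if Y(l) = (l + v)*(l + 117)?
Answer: 214755122/9427 ≈ 22781.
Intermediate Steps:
v = 5
Y(l) = (5 + l)*(117 + l) (Y(l) = (l + 5)*(l + 117) = (5 + l)*(117 + l))
Y(100) - (24817 + 14256)/9427 = (585 + 100² + 122*100) - (24817 + 14256)/9427 = (585 + 10000 + 12200) - 39073/9427 = 22785 - 1*39073/9427 = 22785 - 39073/9427 = 214755122/9427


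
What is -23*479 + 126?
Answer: -10891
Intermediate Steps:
-23*479 + 126 = -11017 + 126 = -10891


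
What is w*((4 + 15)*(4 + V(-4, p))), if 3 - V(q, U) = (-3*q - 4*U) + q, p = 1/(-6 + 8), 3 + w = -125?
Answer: -2432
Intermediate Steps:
w = -128 (w = -3 - 125 = -128)
p = 1/2 ≈ 0.50000
V(q, U) = 3 + 2*q + 4*U (V(q, U) = 3 - ((-3*q - 4*U) + q) = 3 - ((-4*U - 3*q) + q) = 3 - (-4*U - 2*q) = 3 + (2*q + 4*U) = 3 + 2*q + 4*U)
w*((4 + 15)*(4 + V(-4, p))) = -128*(4 + 15)*(4 + (3 + 2*(-4) + 4*(1/2))) = -2432*(4 + (3 - 8 + 2)) = -2432*(4 - 3) = -2432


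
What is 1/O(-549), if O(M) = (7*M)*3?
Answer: -1/11529 ≈ -8.6738e-5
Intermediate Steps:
O(M) = 21*M
1/O(-549) = 1/(21*(-549)) = 1/(-11529) = -1/11529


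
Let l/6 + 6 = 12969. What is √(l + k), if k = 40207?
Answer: √117985 ≈ 343.49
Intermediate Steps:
l = 77778 (l = -36 + 6*12969 = -36 + 77814 = 77778)
√(l + k) = √(77778 + 40207) = √117985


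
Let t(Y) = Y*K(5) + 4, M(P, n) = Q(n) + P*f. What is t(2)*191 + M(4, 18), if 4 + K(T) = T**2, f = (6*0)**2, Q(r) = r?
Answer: 8804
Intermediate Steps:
f = 0 (f = 0**2 = 0)
K(T) = -4 + T**2
M(P, n) = n (M(P, n) = n + P*0 = n + 0 = n)
t(Y) = 4 + 21*Y (t(Y) = Y*(-4 + 5**2) + 4 = Y*(-4 + 25) + 4 = Y*21 + 4 = 21*Y + 4 = 4 + 21*Y)
t(2)*191 + M(4, 18) = (4 + 21*2)*191 + 18 = (4 + 42)*191 + 18 = 46*191 + 18 = 8786 + 18 = 8804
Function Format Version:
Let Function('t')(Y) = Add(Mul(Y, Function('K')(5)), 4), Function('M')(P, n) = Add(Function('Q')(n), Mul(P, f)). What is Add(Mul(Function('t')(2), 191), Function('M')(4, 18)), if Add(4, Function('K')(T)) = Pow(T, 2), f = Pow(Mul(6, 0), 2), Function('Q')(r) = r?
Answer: 8804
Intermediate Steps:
f = 0 (f = Pow(0, 2) = 0)
Function('K')(T) = Add(-4, Pow(T, 2))
Function('M')(P, n) = n (Function('M')(P, n) = Add(n, Mul(P, 0)) = Add(n, 0) = n)
Function('t')(Y) = Add(4, Mul(21, Y)) (Function('t')(Y) = Add(Mul(Y, Add(-4, Pow(5, 2))), 4) = Add(Mul(Y, Add(-4, 25)), 4) = Add(Mul(Y, 21), 4) = Add(Mul(21, Y), 4) = Add(4, Mul(21, Y)))
Add(Mul(Function('t')(2), 191), Function('M')(4, 18)) = Add(Mul(Add(4, Mul(21, 2)), 191), 18) = Add(Mul(Add(4, 42), 191), 18) = Add(Mul(46, 191), 18) = Add(8786, 18) = 8804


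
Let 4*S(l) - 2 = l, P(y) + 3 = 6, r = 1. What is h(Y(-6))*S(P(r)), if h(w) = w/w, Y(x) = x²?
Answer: 5/4 ≈ 1.2500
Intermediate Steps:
P(y) = 3 (P(y) = -3 + 6 = 3)
h(w) = 1
S(l) = ½ + l/4
h(Y(-6))*S(P(r)) = 1*(½ + (¼)*3) = 1*(½ + ¾) = 1*(5/4) = 5/4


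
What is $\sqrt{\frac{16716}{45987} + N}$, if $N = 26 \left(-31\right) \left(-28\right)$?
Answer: $\frac{2 \sqrt{1325768589019}}{15329} \approx 150.23$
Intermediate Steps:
$N = 22568$ ($N = \left(-806\right) \left(-28\right) = 22568$)
$\sqrt{\frac{16716}{45987} + N} = \sqrt{\frac{16716}{45987} + 22568} = \sqrt{16716 \cdot \frac{1}{45987} + 22568} = \sqrt{\frac{5572}{15329} + 22568} = \sqrt{\frac{345950444}{15329}} = \frac{2 \sqrt{1325768589019}}{15329}$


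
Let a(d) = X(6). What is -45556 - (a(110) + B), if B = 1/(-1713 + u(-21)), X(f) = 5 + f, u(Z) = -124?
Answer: -83706578/1837 ≈ -45567.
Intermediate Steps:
B = -1/1837 (B = 1/(-1713 - 124) = 1/(-1837) = -1/1837 ≈ -0.00054437)
a(d) = 11 (a(d) = 5 + 6 = 11)
-45556 - (a(110) + B) = -45556 - (11 - 1/1837) = -45556 - 1*20206/1837 = -45556 - 20206/1837 = -83706578/1837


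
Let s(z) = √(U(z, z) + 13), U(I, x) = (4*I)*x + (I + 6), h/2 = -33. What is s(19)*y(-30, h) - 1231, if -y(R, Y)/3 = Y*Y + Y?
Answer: -1231 - 12870*√1482 ≈ -4.9668e+5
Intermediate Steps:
h = -66 (h = 2*(-33) = -66)
y(R, Y) = -3*Y - 3*Y² (y(R, Y) = -3*(Y*Y + Y) = -3*(Y² + Y) = -3*(Y + Y²) = -3*Y - 3*Y²)
U(I, x) = 6 + I + 4*I*x (U(I, x) = 4*I*x + (6 + I) = 6 + I + 4*I*x)
s(z) = √(19 + z + 4*z²) (s(z) = √((6 + z + 4*z*z) + 13) = √((6 + z + 4*z²) + 13) = √(19 + z + 4*z²))
s(19)*y(-30, h) - 1231 = √(19 + 19 + 4*19²)*(-3*(-66)*(1 - 66)) - 1231 = √(19 + 19 + 4*361)*(-3*(-66)*(-65)) - 1231 = √(19 + 19 + 1444)*(-12870) - 1231 = √1482*(-12870) - 1231 = -12870*√1482 - 1231 = -1231 - 12870*√1482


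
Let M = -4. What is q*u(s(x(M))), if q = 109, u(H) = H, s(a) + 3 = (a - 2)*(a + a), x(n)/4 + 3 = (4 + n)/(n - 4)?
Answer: 36297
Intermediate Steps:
x(n) = -12 + 4*(4 + n)/(-4 + n) (x(n) = -12 + 4*((4 + n)/(n - 4)) = -12 + 4*((4 + n)/(-4 + n)) = -12 + 4*(4 + n)/(-4 + n))
s(a) = -3 + 2*a*(-2 + a) (s(a) = -3 + (a - 2)*(a + a) = -3 + (-2 + a)*(2*a) = -3 + 2*a*(-2 + a))
q*u(s(x(M))) = 109*(-3 - 32*(8 - 1*(-4))/(-4 - 4) + 2*(8*(8 - 1*(-4))/(-4 - 4))²) = 109*(-3 - 32*(8 + 4)/(-8) + 2*(8*(8 + 4)/(-8))²) = 109*(-3 - 32*(-1)*12/8 + 2*(8*(-⅛)*12)²) = 109*(-3 - 4*(-12) + 2*(-12)²) = 109*(-3 + 48 + 2*144) = 109*(-3 + 48 + 288) = 109*333 = 36297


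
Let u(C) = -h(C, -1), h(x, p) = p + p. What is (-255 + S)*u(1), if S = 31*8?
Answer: -14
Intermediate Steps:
h(x, p) = 2*p
u(C) = 2 (u(C) = -2*(-1) = -1*(-2) = 2)
S = 248
(-255 + S)*u(1) = (-255 + 248)*2 = -7*2 = -14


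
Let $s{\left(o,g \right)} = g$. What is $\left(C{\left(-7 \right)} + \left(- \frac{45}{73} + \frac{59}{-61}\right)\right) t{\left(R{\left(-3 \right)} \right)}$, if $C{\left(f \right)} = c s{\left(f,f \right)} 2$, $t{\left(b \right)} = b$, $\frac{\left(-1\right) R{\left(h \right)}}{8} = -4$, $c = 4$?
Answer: $- \frac{8205440}{4453} \approx -1842.7$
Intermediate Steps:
$R{\left(h \right)} = 32$ ($R{\left(h \right)} = \left(-8\right) \left(-4\right) = 32$)
$C{\left(f \right)} = 8 f$ ($C{\left(f \right)} = 4 f 2 = 8 f$)
$\left(C{\left(-7 \right)} + \left(- \frac{45}{73} + \frac{59}{-61}\right)\right) t{\left(R{\left(-3 \right)} \right)} = \left(8 \left(-7\right) + \left(- \frac{45}{73} + \frac{59}{-61}\right)\right) 32 = \left(-56 + \left(\left(-45\right) \frac{1}{73} + 59 \left(- \frac{1}{61}\right)\right)\right) 32 = \left(-56 - \frac{7052}{4453}\right) 32 = \left(- \frac{256420}{4453}\right) 32 = - \frac{8205440}{4453}$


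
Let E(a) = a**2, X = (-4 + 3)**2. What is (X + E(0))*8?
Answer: 8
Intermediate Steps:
X = 1 (X = (-1)**2 = 1)
(X + E(0))*8 = (1 + 0**2)*8 = (1 + 0)*8 = 1*8 = 8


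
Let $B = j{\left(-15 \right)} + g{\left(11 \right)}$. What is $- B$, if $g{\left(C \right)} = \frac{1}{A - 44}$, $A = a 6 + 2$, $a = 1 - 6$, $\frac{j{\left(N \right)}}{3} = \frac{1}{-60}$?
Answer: $\frac{23}{360} \approx 0.063889$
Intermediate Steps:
$j{\left(N \right)} = - \frac{1}{20}$ ($j{\left(N \right)} = \frac{3}{-60} = 3 \left(- \frac{1}{60}\right) = - \frac{1}{20}$)
$a = -5$ ($a = 1 - 6 = -5$)
$A = -28$ ($A = \left(-5\right) 6 + 2 = -30 + 2 = -28$)
$g{\left(C \right)} = - \frac{1}{72}$ ($g{\left(C \right)} = \frac{1}{-28 - 44} = \frac{1}{-72} = - \frac{1}{72}$)
$B = - \frac{23}{360}$ ($B = - \frac{1}{20} - \frac{1}{72} = - \frac{23}{360} \approx -0.063889$)
$- B = \left(-1\right) \left(- \frac{23}{360}\right) = \frac{23}{360}$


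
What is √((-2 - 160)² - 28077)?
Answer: I*√1833 ≈ 42.814*I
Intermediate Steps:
√((-2 - 160)² - 28077) = √((-162)² - 28077) = √(26244 - 28077) = √(-1833) = I*√1833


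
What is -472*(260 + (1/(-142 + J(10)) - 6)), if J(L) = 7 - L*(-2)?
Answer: -13786648/115 ≈ -1.1988e+5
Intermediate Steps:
J(L) = 7 + 2*L (J(L) = 7 - (-2)*L = 7 + 2*L)
-472*(260 + (1/(-142 + J(10)) - 6)) = -472*(260 + (1/(-142 + (7 + 2*10)) - 6)) = -472*(260 + (1/(-142 + (7 + 20)) - 6)) = -472*(260 + (1/(-142 + 27) - 6)) = -472*(260 + (1/(-115) - 6)) = -472*(260 + (-1/115 - 6)) = -472*(260 - 691/115) = -472*29209/115 = -13786648/115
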